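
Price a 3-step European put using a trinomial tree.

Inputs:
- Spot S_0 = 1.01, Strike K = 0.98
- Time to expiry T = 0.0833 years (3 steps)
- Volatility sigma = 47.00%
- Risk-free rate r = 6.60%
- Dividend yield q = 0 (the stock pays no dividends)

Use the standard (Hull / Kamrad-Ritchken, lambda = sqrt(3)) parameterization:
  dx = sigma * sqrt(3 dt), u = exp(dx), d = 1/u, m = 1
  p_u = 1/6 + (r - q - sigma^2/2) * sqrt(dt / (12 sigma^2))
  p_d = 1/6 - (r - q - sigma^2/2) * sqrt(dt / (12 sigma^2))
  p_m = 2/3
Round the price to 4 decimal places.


dt = T/N = 0.027767; dx = sigma*sqrt(3*dt) = 0.135650
u = exp(dx) = 1.145281; d = 1/u = 0.873148
p_u = 0.162117, p_m = 0.666667, p_d = 0.171216
Discount per step: exp(-r*dt) = 0.998169
Stock lattice S(k, j) with j the centered position index:
  k=0: S(0,+0) = 1.0100
  k=1: S(1,-1) = 0.8819; S(1,+0) = 1.0100; S(1,+1) = 1.1567
  k=2: S(2,-2) = 0.7700; S(2,-1) = 0.8819; S(2,+0) = 1.0100; S(2,+1) = 1.1567; S(2,+2) = 1.3248
  k=3: S(3,-3) = 0.6723; S(3,-2) = 0.7700; S(3,-1) = 0.8819; S(3,+0) = 1.0100; S(3,+1) = 1.1567; S(3,+2) = 1.3248; S(3,+3) = 1.5173
Terminal payoffs V(N, j) = max(K - S_T, 0):
  V(3,-3) = 0.307666; V(3,-2) = 0.209989; V(3,-1) = 0.098120; V(3,+0) = 0.000000; V(3,+1) = 0.000000; V(3,+2) = 0.000000; V(3,+3) = 0.000000
Backward induction: V(k, j) = exp(-r*dt) * [p_u * V(k+1, j+1) + p_m * V(k+1, j) + p_d * V(k+1, j-1)]
  V(2,-2) = exp(-r*dt) * [p_u*0.098120 + p_m*0.209989 + p_d*0.307666] = 0.208195
  V(2,-1) = exp(-r*dt) * [p_u*0.000000 + p_m*0.098120 + p_d*0.209989] = 0.101181
  V(2,+0) = exp(-r*dt) * [p_u*0.000000 + p_m*0.000000 + p_d*0.098120] = 0.016769
  V(2,+1) = exp(-r*dt) * [p_u*0.000000 + p_m*0.000000 + p_d*0.000000] = 0.000000
  V(2,+2) = exp(-r*dt) * [p_u*0.000000 + p_m*0.000000 + p_d*0.000000] = 0.000000
  V(1,-1) = exp(-r*dt) * [p_u*0.016769 + p_m*0.101181 + p_d*0.208195] = 0.105625
  V(1,+0) = exp(-r*dt) * [p_u*0.000000 + p_m*0.016769 + p_d*0.101181] = 0.028451
  V(1,+1) = exp(-r*dt) * [p_u*0.000000 + p_m*0.000000 + p_d*0.016769] = 0.002866
  V(0,+0) = exp(-r*dt) * [p_u*0.002866 + p_m*0.028451 + p_d*0.105625] = 0.037448

Answer: Price = V(0,0) = 0.0374


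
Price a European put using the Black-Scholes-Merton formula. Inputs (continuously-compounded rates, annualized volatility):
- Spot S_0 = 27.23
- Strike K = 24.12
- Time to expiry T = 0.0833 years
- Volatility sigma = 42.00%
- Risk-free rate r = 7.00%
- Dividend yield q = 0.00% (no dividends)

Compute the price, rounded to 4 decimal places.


d1 = (ln(S/K) + (r - q + 0.5*sigma^2) * T) / (sigma * sqrt(T)) = 1.10919622
d2 = d1 - sigma * sqrt(T) = 0.98797691
exp(-rT) = 0.99418597; exp(-qT) = 1.00000000
P = K * exp(-rT) * N(-d2) - S_0 * exp(-qT) * N(-d1)
N(-d1) = 0.13367277; N(-d2) = 0.16158198
P = 24.1200 * 0.99418597 * 0.16158198 - 27.2300 * 1.00000000 * 0.13367277 = 0.2348

Answer: Price = 0.2348


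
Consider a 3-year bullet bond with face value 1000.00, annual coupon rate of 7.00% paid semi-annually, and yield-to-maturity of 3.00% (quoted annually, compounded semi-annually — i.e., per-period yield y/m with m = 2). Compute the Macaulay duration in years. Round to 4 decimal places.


Coupon per period c = face * coupon_rate / m = 35.000000
Periods per year m = 2; per-period yield y/m = 0.015000
Number of cashflows N = 6
Cashflows (t years, CF_t, discount factor 1/(1+y/m)^(m*t), PV):
  t = 0.5000: CF_t = 35.000000, DF = 0.985222, PV = 34.482759
  t = 1.0000: CF_t = 35.000000, DF = 0.970662, PV = 33.973161
  t = 1.5000: CF_t = 35.000000, DF = 0.956317, PV = 33.471095
  t = 2.0000: CF_t = 35.000000, DF = 0.942184, PV = 32.976448
  t = 2.5000: CF_t = 35.000000, DF = 0.928260, PV = 32.489111
  t = 3.0000: CF_t = 1035.000000, DF = 0.914542, PV = 946.551169
Price P = sum_t PV_t = 1113.943743
Macaulay numerator sum_t t * PV_t:
  t * PV_t at t = 0.5000: 17.241379
  t * PV_t at t = 1.0000: 33.973161
  t * PV_t at t = 1.5000: 50.206642
  t * PV_t at t = 2.0000: 65.952896
  t * PV_t at t = 2.5000: 81.222778
  t * PV_t at t = 3.0000: 2839.653508
Macaulay duration D = (sum_t t * PV_t) / P = 3088.250365 / 1113.943743 = 2.772358

Answer: Macaulay duration = 2.7724 years


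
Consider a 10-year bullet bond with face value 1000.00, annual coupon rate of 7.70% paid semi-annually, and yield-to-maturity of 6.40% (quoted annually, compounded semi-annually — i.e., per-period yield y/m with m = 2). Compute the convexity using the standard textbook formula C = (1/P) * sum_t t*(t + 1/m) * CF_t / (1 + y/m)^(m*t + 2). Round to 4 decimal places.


Coupon per period c = face * coupon_rate / m = 38.500000
Periods per year m = 2; per-period yield y/m = 0.032000
Number of cashflows N = 20
Cashflows (t years, CF_t, discount factor 1/(1+y/m)^(m*t), PV):
  t = 0.5000: CF_t = 38.500000, DF = 0.968992, PV = 37.306202
  t = 1.0000: CF_t = 38.500000, DF = 0.938946, PV = 36.149420
  t = 1.5000: CF_t = 38.500000, DF = 0.909831, PV = 35.028508
  t = 2.0000: CF_t = 38.500000, DF = 0.881620, PV = 33.942353
  t = 2.5000: CF_t = 38.500000, DF = 0.854283, PV = 32.889877
  t = 3.0000: CF_t = 38.500000, DF = 0.827793, PV = 31.870035
  t = 3.5000: CF_t = 38.500000, DF = 0.802125, PV = 30.881817
  t = 4.0000: CF_t = 38.500000, DF = 0.777253, PV = 29.924242
  t = 4.5000: CF_t = 38.500000, DF = 0.753152, PV = 28.996358
  t = 5.0000: CF_t = 38.500000, DF = 0.729799, PV = 28.097246
  t = 5.5000: CF_t = 38.500000, DF = 0.707169, PV = 27.226014
  t = 6.0000: CF_t = 38.500000, DF = 0.685241, PV = 26.381796
  t = 6.5000: CF_t = 38.500000, DF = 0.663994, PV = 25.563756
  t = 7.0000: CF_t = 38.500000, DF = 0.643405, PV = 24.771081
  t = 7.5000: CF_t = 38.500000, DF = 0.623454, PV = 24.002986
  t = 8.0000: CF_t = 38.500000, DF = 0.604122, PV = 23.258707
  t = 8.5000: CF_t = 38.500000, DF = 0.585390, PV = 22.537507
  t = 9.0000: CF_t = 38.500000, DF = 0.567238, PV = 21.838670
  t = 9.5000: CF_t = 38.500000, DF = 0.549649, PV = 21.161502
  t = 10.0000: CF_t = 1038.500000, DF = 0.532606, PV = 553.111330
Price P = sum_t PV_t = 1094.939406
Convexity numerator sum_t t*(t + 1/m) * CF_t / (1+y/m)^(m*t + 2):
  t = 0.5000: term = 17.514254
  t = 1.0000: term = 50.913529
  t = 1.5000: term = 98.669630
  t = 2.0000: term = 159.350177
  t = 2.5000: term = 231.613629
  t = 3.0000: term = 314.204536
  t = 3.5000: term = 405.949013
  t = 4.0000: term = 505.750431
  t = 4.5000: term = 612.585309
  t = 5.0000: term = 725.499397
  t = 5.5000: term = 843.603950
  t = 6.0000: term = 966.072177
  t = 6.5000: term = 1092.135859
  t = 7.0000: term = 1221.082132
  t = 7.5000: term = 1352.250423
  t = 8.0000: term = 1485.029534
  t = 8.5000: term = 1618.854870
  t = 9.0000: term = 1753.205799
  t = 9.5000: term = 1887.603142
  t = 10.0000: term = 54530.874136
Convexity = (1/P) * sum = 69872.761927 / 1094.939406 = 63.814273

Answer: Convexity = 63.8143


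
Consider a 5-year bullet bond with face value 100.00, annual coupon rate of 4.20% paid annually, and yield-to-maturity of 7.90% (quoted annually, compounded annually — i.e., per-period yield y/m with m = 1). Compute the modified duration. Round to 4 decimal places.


Answer: Modified duration = 4.2403

Derivation:
Coupon per period c = face * coupon_rate / m = 4.200000
Periods per year m = 1; per-period yield y/m = 0.079000
Number of cashflows N = 5
Cashflows (t years, CF_t, discount factor 1/(1+y/m)^(m*t), PV):
  t = 1.0000: CF_t = 4.200000, DF = 0.926784, PV = 3.892493
  t = 2.0000: CF_t = 4.200000, DF = 0.858929, PV = 3.607501
  t = 3.0000: CF_t = 4.200000, DF = 0.796041, PV = 3.343374
  t = 4.0000: CF_t = 4.200000, DF = 0.737758, PV = 3.098586
  t = 5.0000: CF_t = 104.200000, DF = 0.683743, PV = 71.246001
Price P = sum_t PV_t = 85.187955
First compute Macaulay numerator sum_t t * PV_t:
  t * PV_t at t = 1.0000: 3.892493
  t * PV_t at t = 2.0000: 7.215001
  t * PV_t at t = 3.0000: 10.030122
  t * PV_t at t = 4.0000: 12.394343
  t * PV_t at t = 5.0000: 356.230007
Macaulay duration D = 389.761966 / 85.187955 = 4.575318
Modified duration = D / (1 + y/m) = 4.575318 / (1 + 0.079000) = 4.240332


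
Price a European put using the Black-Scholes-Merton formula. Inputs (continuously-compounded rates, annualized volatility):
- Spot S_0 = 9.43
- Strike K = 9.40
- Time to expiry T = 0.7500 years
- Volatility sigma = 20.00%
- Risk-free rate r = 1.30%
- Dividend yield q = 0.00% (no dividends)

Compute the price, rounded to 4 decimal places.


d1 = (ln(S/K) + (r - q + 0.5*sigma^2) * T) / (sigma * sqrt(T)) = 0.16129092
d2 = d1 - sigma * sqrt(T) = -0.01191416
exp(-rT) = 0.99029738; exp(-qT) = 1.00000000
P = K * exp(-rT) * N(-d2) - S_0 * exp(-qT) * N(-d1)
N(-d1) = 0.43593214; N(-d2) = 0.50475295
P = 9.4000 * 0.99029738 * 0.50475295 - 9.4300 * 1.00000000 * 0.43593214 = 0.5878

Answer: Price = 0.5878


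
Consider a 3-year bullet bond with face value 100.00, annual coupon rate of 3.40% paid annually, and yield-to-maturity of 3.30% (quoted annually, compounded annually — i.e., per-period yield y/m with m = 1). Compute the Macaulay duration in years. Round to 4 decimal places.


Coupon per period c = face * coupon_rate / m = 3.400000
Periods per year m = 1; per-period yield y/m = 0.033000
Number of cashflows N = 3
Cashflows (t years, CF_t, discount factor 1/(1+y/m)^(m*t), PV):
  t = 1.0000: CF_t = 3.400000, DF = 0.968054, PV = 3.291384
  t = 2.0000: CF_t = 3.400000, DF = 0.937129, PV = 3.186238
  t = 3.0000: CF_t = 103.400000, DF = 0.907192, PV = 93.803615
Price P = sum_t PV_t = 100.281237
Macaulay numerator sum_t t * PV_t:
  t * PV_t at t = 1.0000: 3.291384
  t * PV_t at t = 2.0000: 6.372477
  t * PV_t at t = 3.0000: 281.410844
Macaulay duration D = (sum_t t * PV_t) / P = 291.074705 / 100.281237 = 2.902584

Answer: Macaulay duration = 2.9026 years


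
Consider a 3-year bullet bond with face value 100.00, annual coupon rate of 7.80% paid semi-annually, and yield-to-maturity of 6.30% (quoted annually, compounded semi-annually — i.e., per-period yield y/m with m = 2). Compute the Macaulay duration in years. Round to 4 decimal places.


Coupon per period c = face * coupon_rate / m = 3.900000
Periods per year m = 2; per-period yield y/m = 0.031500
Number of cashflows N = 6
Cashflows (t years, CF_t, discount factor 1/(1+y/m)^(m*t), PV):
  t = 0.5000: CF_t = 3.900000, DF = 0.969462, PV = 3.780902
  t = 1.0000: CF_t = 3.900000, DF = 0.939856, PV = 3.665440
  t = 1.5000: CF_t = 3.900000, DF = 0.911155, PV = 3.553505
  t = 2.0000: CF_t = 3.900000, DF = 0.883330, PV = 3.444988
  t = 2.5000: CF_t = 3.900000, DF = 0.856355, PV = 3.339785
  t = 3.0000: CF_t = 103.900000, DF = 0.830204, PV = 86.258153
Price P = sum_t PV_t = 104.042772
Macaulay numerator sum_t t * PV_t:
  t * PV_t at t = 0.5000: 1.890451
  t * PV_t at t = 1.0000: 3.665440
  t * PV_t at t = 1.5000: 5.330257
  t * PV_t at t = 2.0000: 6.889975
  t * PV_t at t = 2.5000: 8.349461
  t * PV_t at t = 3.0000: 258.774458
Macaulay duration D = (sum_t t * PV_t) / P = 284.900043 / 104.042772 = 2.738297

Answer: Macaulay duration = 2.7383 years


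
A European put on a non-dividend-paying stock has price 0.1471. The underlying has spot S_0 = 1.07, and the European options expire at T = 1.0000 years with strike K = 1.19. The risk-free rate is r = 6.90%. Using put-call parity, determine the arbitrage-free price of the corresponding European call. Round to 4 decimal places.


Answer: Call price = 0.1064

Derivation:
Put-call parity: C - P = S_0 * exp(-qT) - K * exp(-rT).
S_0 * exp(-qT) = 1.0700 * 1.00000000 = 1.07000000
K * exp(-rT) = 1.1900 * 0.93332668 = 1.11065875
C = P + S*exp(-qT) - K*exp(-rT)
C = 0.1471 + 1.07000000 - 1.11065875 = 0.1064


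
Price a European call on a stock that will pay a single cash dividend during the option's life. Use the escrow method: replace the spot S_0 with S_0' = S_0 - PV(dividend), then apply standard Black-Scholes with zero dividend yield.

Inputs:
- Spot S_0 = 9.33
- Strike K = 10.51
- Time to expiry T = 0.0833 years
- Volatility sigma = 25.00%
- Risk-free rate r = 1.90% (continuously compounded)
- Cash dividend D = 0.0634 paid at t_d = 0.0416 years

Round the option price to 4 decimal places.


PV(D) = D * exp(-r * t_d) = 0.0634 * 0.99920991 = 0.06334991
S_0' = S_0 - PV(D) = 9.3300 - 0.06334991 = 9.26665009
d1 = (ln(S_0'/K) + (r + sigma^2/2)*T) / (sigma*sqrt(T)) = -1.68693113
d2 = d1 - sigma*sqrt(T) = -1.75908548
exp(-rT) = 0.99841855
N(d1) = 0.04580830; N(d2) = 0.03928150
C = S_0' * N(d1) - K * exp(-rT) * N(d2) = 9.26665009 * 0.04580830 - 10.5100 * 0.99841855 * 0.03928150 = 0.0123

Answer: Price = 0.0123


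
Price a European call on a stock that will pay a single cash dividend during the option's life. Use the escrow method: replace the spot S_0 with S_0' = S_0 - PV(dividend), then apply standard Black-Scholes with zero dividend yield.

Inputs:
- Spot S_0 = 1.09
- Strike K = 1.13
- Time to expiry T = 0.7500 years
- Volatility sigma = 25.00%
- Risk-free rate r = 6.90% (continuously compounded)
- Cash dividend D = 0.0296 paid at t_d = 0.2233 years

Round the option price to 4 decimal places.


Answer: Price = 0.0860

Derivation:
PV(D) = D * exp(-r * t_d) = 0.0296 * 0.98471039 = 0.02914743
S_0' = S_0 - PV(D) = 1.0900 - 0.02914743 = 1.06085257
d1 = (ln(S_0'/K) + (r + sigma^2/2)*T) / (sigma*sqrt(T)) = 0.05562315
d2 = d1 - sigma*sqrt(T) = -0.16088320
exp(-rT) = 0.94956623
N(d1) = 0.52217899; N(d2) = 0.43609270
C = S_0' * N(d1) - K * exp(-rT) * N(d2) = 1.06085257 * 0.52217899 - 1.1300 * 0.94956623 * 0.43609270 = 0.0860


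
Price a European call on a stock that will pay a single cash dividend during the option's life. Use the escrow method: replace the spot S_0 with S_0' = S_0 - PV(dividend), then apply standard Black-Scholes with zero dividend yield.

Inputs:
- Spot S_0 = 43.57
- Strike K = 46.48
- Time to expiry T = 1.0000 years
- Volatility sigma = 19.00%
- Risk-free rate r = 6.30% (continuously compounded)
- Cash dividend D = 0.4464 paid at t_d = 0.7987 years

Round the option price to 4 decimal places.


PV(D) = D * exp(-r * t_d) = 0.4464 * 0.95092689 = 0.42449376
S_0' = S_0 - PV(D) = 43.5700 - 0.42449376 = 43.14550624
d1 = (ln(S_0'/K) + (r + sigma^2/2)*T) / (sigma*sqrt(T)) = 0.03476925
d2 = d1 - sigma*sqrt(T) = -0.15523075
exp(-rT) = 0.93894347
N(d1) = 0.51386813; N(d2) = 0.43831970
C = S_0' * N(d1) - K * exp(-rT) * N(d2) = 43.14550624 * 0.51386813 - 46.4800 * 0.93894347 * 0.43831970 = 3.0419

Answer: Price = 3.0419


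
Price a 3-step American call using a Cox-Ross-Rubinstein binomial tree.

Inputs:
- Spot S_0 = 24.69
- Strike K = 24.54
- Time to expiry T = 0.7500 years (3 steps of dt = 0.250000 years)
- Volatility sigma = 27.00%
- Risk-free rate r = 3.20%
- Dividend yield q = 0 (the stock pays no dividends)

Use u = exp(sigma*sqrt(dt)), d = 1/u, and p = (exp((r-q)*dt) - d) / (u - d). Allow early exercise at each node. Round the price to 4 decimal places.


dt = T/N = 0.250000
u = exp(sigma*sqrt(dt)) = 1.144537; d = 1/u = 0.873716
p = (exp((r-q)*dt) - d) / (u - d) = 0.495959
Discount per step: exp(-r*dt) = 0.992032
Stock lattice S(k, i) with i counting down-moves:
  k=0: S(0,0) = 24.6900
  k=1: S(1,0) = 28.2586; S(1,1) = 21.5720
  k=2: S(2,0) = 32.3430; S(2,1) = 24.6900; S(2,2) = 18.8478
  k=3: S(3,0) = 37.0178; S(3,1) = 28.2586; S(3,2) = 21.5720; S(3,3) = 16.4677
Terminal payoffs V(N, i) = max(S_T - K, 0):
  V(3,0) = 12.477779; V(3,1) = 3.718613; V(3,2) = 0.000000; V(3,3) = 0.000000
Backward induction: V(k, i) = exp(-r*dt) * [p * V(k+1, i) + (1-p) * V(k+1, i+1)]; then take max(V_cont, immediate exercise) for American.
  V(2,0) = exp(-r*dt) * [p*12.477779 + (1-p)*3.718613] = 7.998559; exercise = 7.803022; V(2,0) = max -> 7.998559
  V(2,1) = exp(-r*dt) * [p*3.718613 + (1-p)*0.000000] = 1.829586; exercise = 0.150000; V(2,1) = max -> 1.829586
  V(2,2) = exp(-r*dt) * [p*0.000000 + (1-p)*0.000000] = 0.000000; exercise = 0.000000; V(2,2) = max -> 0.000000
  V(1,0) = exp(-r*dt) * [p*7.998559 + (1-p)*1.829586] = 4.850189; exercise = 3.718613; V(1,0) = max -> 4.850189
  V(1,1) = exp(-r*dt) * [p*1.829586 + (1-p)*0.000000] = 0.900170; exercise = 0.000000; V(1,1) = max -> 0.900170
  V(0,0) = exp(-r*dt) * [p*4.850189 + (1-p)*0.900170] = 2.836437; exercise = 0.150000; V(0,0) = max -> 2.836437

Answer: Price = V(0,0) = 2.8364


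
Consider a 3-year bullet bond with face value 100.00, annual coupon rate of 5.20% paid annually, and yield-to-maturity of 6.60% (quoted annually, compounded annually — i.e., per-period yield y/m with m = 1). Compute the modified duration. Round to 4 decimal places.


Answer: Modified duration = 2.6746

Derivation:
Coupon per period c = face * coupon_rate / m = 5.200000
Periods per year m = 1; per-period yield y/m = 0.066000
Number of cashflows N = 3
Cashflows (t years, CF_t, discount factor 1/(1+y/m)^(m*t), PV):
  t = 1.0000: CF_t = 5.200000, DF = 0.938086, PV = 4.878049
  t = 2.0000: CF_t = 5.200000, DF = 0.880006, PV = 4.576031
  t = 3.0000: CF_t = 105.200000, DF = 0.825521, PV = 86.844861
Price P = sum_t PV_t = 96.298941
First compute Macaulay numerator sum_t t * PV_t:
  t * PV_t at t = 1.0000: 4.878049
  t * PV_t at t = 2.0000: 9.152062
  t * PV_t at t = 3.0000: 260.534584
Macaulay duration D = 274.564694 / 96.298941 = 2.851170
Modified duration = D / (1 + y/m) = 2.851170 / (1 + 0.066000) = 2.674644


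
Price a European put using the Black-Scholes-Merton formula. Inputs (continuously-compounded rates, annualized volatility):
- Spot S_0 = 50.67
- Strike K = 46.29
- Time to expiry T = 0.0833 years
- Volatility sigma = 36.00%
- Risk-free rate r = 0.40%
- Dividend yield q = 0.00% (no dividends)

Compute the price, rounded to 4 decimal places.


d1 = (ln(S/K) + (r - q + 0.5*sigma^2) * T) / (sigma * sqrt(T)) = 0.92528404
d2 = d1 - sigma * sqrt(T) = 0.82138178
exp(-rT) = 0.99966686; exp(-qT) = 1.00000000
P = K * exp(-rT) * N(-d2) - S_0 * exp(-qT) * N(-d1)
N(-d1) = 0.17740909; N(-d2) = 0.20571442
P = 46.2900 * 0.99966686 * 0.20571442 - 50.6700 * 1.00000000 * 0.17740909 = 0.5300

Answer: Price = 0.5300


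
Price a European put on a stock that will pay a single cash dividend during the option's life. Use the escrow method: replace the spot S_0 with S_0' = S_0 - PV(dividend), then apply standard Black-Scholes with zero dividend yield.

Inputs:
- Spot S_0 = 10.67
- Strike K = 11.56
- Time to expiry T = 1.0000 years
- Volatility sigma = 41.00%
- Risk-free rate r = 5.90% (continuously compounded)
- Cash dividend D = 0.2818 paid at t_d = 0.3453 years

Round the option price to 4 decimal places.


PV(D) = D * exp(-r * t_d) = 0.2818 * 0.97983342 = 0.27611706
S_0' = S_0 - PV(D) = 10.6700 - 0.27611706 = 10.39388294
d1 = (ln(S_0'/K) + (r + sigma^2/2)*T) / (sigma*sqrt(T)) = 0.08955266
d2 = d1 - sigma*sqrt(T) = -0.32044734
exp(-rT) = 0.94270677
N(-d1) = 0.46432135; N(-d2) = 0.62568538
P = K * exp(-rT) * N(-d2) - S_0' * N(-d1) = 11.5600 * 0.94270677 * 0.62568538 - 10.39388294 * 0.46432135 = 1.9924

Answer: Price = 1.9924


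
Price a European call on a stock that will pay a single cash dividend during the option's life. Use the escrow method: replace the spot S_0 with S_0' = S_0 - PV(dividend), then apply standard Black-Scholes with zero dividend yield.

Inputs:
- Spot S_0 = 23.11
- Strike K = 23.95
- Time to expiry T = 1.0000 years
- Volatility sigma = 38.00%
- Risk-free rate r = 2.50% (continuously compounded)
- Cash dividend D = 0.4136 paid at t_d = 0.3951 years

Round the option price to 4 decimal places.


Answer: Price = 3.1509

Derivation:
PV(D) = D * exp(-r * t_d) = 0.4136 * 0.99017112 = 0.40953478
S_0' = S_0 - PV(D) = 23.1100 - 0.40953478 = 22.70046522
d1 = (ln(S_0'/K) + (r + sigma^2/2)*T) / (sigma*sqrt(T)) = 0.11478183
d2 = d1 - sigma*sqrt(T) = -0.26521817
exp(-rT) = 0.97530991
N(d1) = 0.54569097; N(d2) = 0.39542070
C = S_0' * N(d1) - K * exp(-rT) * N(d2) = 22.70046522 * 0.54569097 - 23.9500 * 0.97530991 * 0.39542070 = 3.1509


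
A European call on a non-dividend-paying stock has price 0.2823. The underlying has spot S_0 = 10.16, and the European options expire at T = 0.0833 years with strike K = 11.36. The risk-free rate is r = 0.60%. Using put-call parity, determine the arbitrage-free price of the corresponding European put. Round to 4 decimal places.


Put-call parity: C - P = S_0 * exp(-qT) - K * exp(-rT).
S_0 * exp(-qT) = 10.1600 * 1.00000000 = 10.16000000
K * exp(-rT) = 11.3600 * 0.99950032 = 11.35432369
P = C - S*exp(-qT) + K*exp(-rT)
P = 0.2823 - 10.16000000 + 11.35432369 = 1.4766

Answer: Put price = 1.4766


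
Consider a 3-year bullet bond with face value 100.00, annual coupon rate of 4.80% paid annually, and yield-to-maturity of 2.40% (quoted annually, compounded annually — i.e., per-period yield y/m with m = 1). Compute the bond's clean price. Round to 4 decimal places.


Coupon per period c = face * coupon_rate / m = 4.800000
Periods per year m = 1; per-period yield y/m = 0.024000
Number of cashflows N = 3
Cashflows (t years, CF_t, discount factor 1/(1+y/m)^(m*t), PV):
  t = 1.0000: CF_t = 4.800000, DF = 0.976562, PV = 4.687500
  t = 2.0000: CF_t = 4.800000, DF = 0.953674, PV = 4.577637
  t = 3.0000: CF_t = 104.800000, DF = 0.931323, PV = 97.602606
Price P = sum_t PV_t = 106.867743

Answer: Price = 106.8677


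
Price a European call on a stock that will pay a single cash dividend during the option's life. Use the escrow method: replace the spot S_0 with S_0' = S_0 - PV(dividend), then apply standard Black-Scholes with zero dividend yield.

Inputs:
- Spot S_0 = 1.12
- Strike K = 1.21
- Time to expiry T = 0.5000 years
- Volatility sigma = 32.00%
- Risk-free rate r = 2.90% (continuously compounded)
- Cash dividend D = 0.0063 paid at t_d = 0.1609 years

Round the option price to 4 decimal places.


PV(D) = D * exp(-r * t_d) = 0.0063 * 0.99534477 = 0.00627067
S_0' = S_0 - PV(D) = 1.1200 - 0.00627067 = 1.11372933
d1 = (ln(S_0'/K) + (r + sigma^2/2)*T) / (sigma*sqrt(T)) = -0.18917856
d2 = d1 - sigma*sqrt(T) = -0.41545273
exp(-rT) = 0.98560462
N(d1) = 0.42497644; N(d2) = 0.33890526
C = S_0' * N(d1) - K * exp(-rT) * N(d2) = 1.11372933 * 0.42497644 - 1.2100 * 0.98560462 * 0.33890526 = 0.0691

Answer: Price = 0.0691


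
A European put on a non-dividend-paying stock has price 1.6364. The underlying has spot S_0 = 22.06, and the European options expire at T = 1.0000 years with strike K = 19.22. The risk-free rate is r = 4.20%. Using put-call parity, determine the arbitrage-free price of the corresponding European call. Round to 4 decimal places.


Answer: Call price = 5.2669

Derivation:
Put-call parity: C - P = S_0 * exp(-qT) - K * exp(-rT).
S_0 * exp(-qT) = 22.0600 * 1.00000000 = 22.06000000
K * exp(-rT) = 19.2200 * 0.95886978 = 18.42947718
C = P + S*exp(-qT) - K*exp(-rT)
C = 1.6364 + 22.06000000 - 18.42947718 = 5.2669


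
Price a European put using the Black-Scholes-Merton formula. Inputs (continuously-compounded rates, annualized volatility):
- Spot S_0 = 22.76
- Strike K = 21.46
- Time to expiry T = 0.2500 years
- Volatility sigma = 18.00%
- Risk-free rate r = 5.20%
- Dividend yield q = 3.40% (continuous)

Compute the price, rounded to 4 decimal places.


d1 = (ln(S/K) + (r - q + 0.5*sigma^2) * T) / (sigma * sqrt(T)) = 0.74848747
d2 = d1 - sigma * sqrt(T) = 0.65848747
exp(-rT) = 0.98708414; exp(-qT) = 0.99153602
P = K * exp(-rT) * N(-d2) - S_0 * exp(-qT) * N(-d1)
N(-d1) = 0.22708309; N(-d2) = 0.25511247
P = 21.4600 * 0.98708414 * 0.25511247 - 22.7600 * 0.99153602 * 0.22708309 = 0.2793

Answer: Price = 0.2793


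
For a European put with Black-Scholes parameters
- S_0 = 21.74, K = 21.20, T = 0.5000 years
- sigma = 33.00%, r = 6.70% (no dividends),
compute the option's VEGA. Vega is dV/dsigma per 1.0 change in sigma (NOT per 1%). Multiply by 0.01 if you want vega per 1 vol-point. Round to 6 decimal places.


Answer: Vega = 5.731168

Derivation:
d1 = 0.3680285093; d2 = 0.1346832715
phi(d1) = 0.3728194499; exp(-qT) = 1.0000000000; exp(-rT) = 0.9670549112
Vega = S * exp(-qT) * phi(d1) * sqrt(T) = 21.7400 * 1.0000000000 * 0.3728194499 * 0.7071067812 = 5.731168


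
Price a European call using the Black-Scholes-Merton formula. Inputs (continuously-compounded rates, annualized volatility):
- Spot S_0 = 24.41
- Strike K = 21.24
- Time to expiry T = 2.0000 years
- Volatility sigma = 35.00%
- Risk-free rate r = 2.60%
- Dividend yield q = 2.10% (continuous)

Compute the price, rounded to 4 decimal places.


Answer: Price = 6.0668

Derivation:
d1 = (ln(S/K) + (r - q + 0.5*sigma^2) * T) / (sigma * sqrt(T)) = 0.54872837
d2 = d1 - sigma * sqrt(T) = 0.05375363
exp(-rT) = 0.94932887; exp(-qT) = 0.95886978
C = S_0 * exp(-qT) * N(d1) - K * exp(-rT) * N(d2)
N(d1) = 0.70840406; N(d2) = 0.52143427
C = 24.4100 * 0.95886978 * 0.70840406 - 21.2400 * 0.94932887 * 0.52143427 = 6.0668


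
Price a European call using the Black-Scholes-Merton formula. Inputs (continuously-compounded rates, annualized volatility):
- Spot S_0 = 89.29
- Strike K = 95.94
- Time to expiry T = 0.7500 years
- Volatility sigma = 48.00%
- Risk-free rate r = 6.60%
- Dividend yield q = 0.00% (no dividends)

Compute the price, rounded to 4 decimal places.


Answer: Price = 13.8805

Derivation:
d1 = (ln(S/K) + (r - q + 0.5*sigma^2) * T) / (sigma * sqrt(T)) = 0.15412005
d2 = d1 - sigma * sqrt(T) = -0.26157214
exp(-rT) = 0.95170516; exp(-qT) = 1.00000000
C = S_0 * exp(-qT) * N(d1) - K * exp(-rT) * N(d2)
N(d1) = 0.56124246; N(d2) = 0.39682566
C = 89.2900 * 1.00000000 * 0.56124246 - 95.9400 * 0.95170516 * 0.39682566 = 13.8805


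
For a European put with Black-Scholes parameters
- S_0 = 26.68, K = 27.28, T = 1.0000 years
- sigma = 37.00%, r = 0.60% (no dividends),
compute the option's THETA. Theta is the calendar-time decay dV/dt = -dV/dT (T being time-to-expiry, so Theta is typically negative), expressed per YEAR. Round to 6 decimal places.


Answer: Theta = -1.853514

Derivation:
d1 = 0.1411091570; d2 = -0.2288908430
phi(d1) = 0.3949901582; exp(-qT) = 1.0000000000; exp(-rT) = 0.9940179641
Theta = -S*exp(-qT)*phi(d1)*sigma/(2*sqrt(T)) + r*K*exp(-rT)*N(-d2) - q*S*exp(-qT)*N(-d1)
N(-d1) = 0.4438918549; N(-d2) = 0.5905231211; sqrt(T) = 1.0000000000
Term 1 = -26.6800 * 1.0000000000 * 0.3949901582 * 0.3700 / (2 * 1.0000000000) = -1.9495924228
Term 2 = 0.0060 * 27.2800 * 0.9940179641 * 0.5905231211 = 0.0960786199
Term 3 = 0 (no dividend yield, q = 0)
Theta = -1.9495924228 + (0.0960786199) + (0.0000000000) = -1.853514


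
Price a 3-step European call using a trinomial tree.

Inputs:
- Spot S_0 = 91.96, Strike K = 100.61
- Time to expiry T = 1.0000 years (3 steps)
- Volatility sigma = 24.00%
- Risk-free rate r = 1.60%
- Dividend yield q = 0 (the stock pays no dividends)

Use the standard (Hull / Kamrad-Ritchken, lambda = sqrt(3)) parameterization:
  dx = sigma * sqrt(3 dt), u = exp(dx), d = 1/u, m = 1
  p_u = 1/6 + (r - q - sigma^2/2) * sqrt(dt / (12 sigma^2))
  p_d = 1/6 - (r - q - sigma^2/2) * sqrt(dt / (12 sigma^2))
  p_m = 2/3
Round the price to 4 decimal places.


Answer: Price = V(0,0) = 6.2771

Derivation:
dt = T/N = 0.333333; dx = sigma*sqrt(3*dt) = 0.240000
u = exp(dx) = 1.271249; d = 1/u = 0.786628
p_u = 0.157778, p_m = 0.666667, p_d = 0.175556
Discount per step: exp(-r*dt) = 0.994681
Stock lattice S(k, j) with j the centered position index:
  k=0: S(0,+0) = 91.9600
  k=1: S(1,-1) = 72.3383; S(1,+0) = 91.9600; S(1,+1) = 116.9041
  k=2: S(2,-2) = 56.9033; S(2,-1) = 72.3383; S(2,+0) = 91.9600; S(2,+1) = 116.9041; S(2,+2) = 148.6142
  k=3: S(3,-3) = 44.7617; S(3,-2) = 56.9033; S(3,-1) = 72.3383; S(3,+0) = 91.9600; S(3,+1) = 116.9041; S(3,+2) = 148.6142; S(3,+3) = 188.9257
Terminal payoffs V(N, j) = max(S_T - K, 0):
  V(3,-3) = 0.000000; V(3,-2) = 0.000000; V(3,-1) = 0.000000; V(3,+0) = 0.000000; V(3,+1) = 16.294072; V(3,+2) = 48.004202; V(3,+3) = 88.315678
Backward induction: V(k, j) = exp(-r*dt) * [p_u * V(k+1, j+1) + p_m * V(k+1, j) + p_d * V(k+1, j-1)]
  V(2,-2) = exp(-r*dt) * [p_u*0.000000 + p_m*0.000000 + p_d*0.000000] = 0.000000
  V(2,-1) = exp(-r*dt) * [p_u*0.000000 + p_m*0.000000 + p_d*0.000000] = 0.000000
  V(2,+0) = exp(-r*dt) * [p_u*16.294072 + p_m*0.000000 + p_d*0.000000] = 2.557168
  V(2,+1) = exp(-r*dt) * [p_u*48.004202 + p_m*16.294072 + p_d*0.000000] = 18.338644
  V(2,+2) = exp(-r*dt) * [p_u*88.315678 + p_m*48.004202 + p_d*16.294072] = 48.538007
  V(1,-1) = exp(-r*dt) * [p_u*2.557168 + p_m*0.000000 + p_d*0.000000] = 0.401318
  V(1,+0) = exp(-r*dt) * [p_u*18.338644 + p_m*2.557168 + p_d*0.000000] = 4.573750
  V(1,+1) = exp(-r*dt) * [p_u*48.538007 + p_m*18.338644 + p_d*2.557168] = 20.224753
  V(0,+0) = exp(-r*dt) * [p_u*20.224753 + p_m*4.573750 + p_d*0.401318] = 6.277070


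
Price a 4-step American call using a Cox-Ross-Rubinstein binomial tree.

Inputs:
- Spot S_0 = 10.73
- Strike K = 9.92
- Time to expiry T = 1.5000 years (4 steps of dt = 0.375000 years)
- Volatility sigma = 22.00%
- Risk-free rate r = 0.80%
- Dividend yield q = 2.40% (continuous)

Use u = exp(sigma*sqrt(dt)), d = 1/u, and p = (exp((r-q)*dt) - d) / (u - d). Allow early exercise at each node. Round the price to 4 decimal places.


Answer: Price = V(0,0) = 1.4686

Derivation:
dt = T/N = 0.375000
u = exp(sigma*sqrt(dt)) = 1.144219; d = 1/u = 0.873959
p = (exp((r-q)*dt) - d) / (u - d) = 0.444236
Discount per step: exp(-r*dt) = 0.997004
Stock lattice S(k, i) with i counting down-moves:
  k=0: S(0,0) = 10.7300
  k=1: S(1,0) = 12.2775; S(1,1) = 9.3776
  k=2: S(2,0) = 14.0481; S(2,1) = 10.7300; S(2,2) = 8.1956
  k=3: S(3,0) = 16.0741; S(3,1) = 12.2775; S(3,2) = 9.3776; S(3,3) = 7.1626
  k=4: S(4,0) = 18.3923; S(4,1) = 14.0481; S(4,2) = 10.7300; S(4,3) = 8.1956; S(4,4) = 6.2598
Terminal payoffs V(N, i) = max(S_T - K, 0):
  V(4,0) = 8.472285; V(4,1) = 4.128104; V(4,2) = 0.810000; V(4,3) = 0.000000; V(4,4) = 0.000000
Backward induction: V(k, i) = exp(-r*dt) * [p * V(k+1, i) + (1-p) * V(k+1, i+1)]; then take max(V_cont, immediate exercise) for American.
  V(3,0) = exp(-r*dt) * [p*8.472285 + (1-p)*4.128104] = 6.039799; exercise = 6.154101; V(3,0) = max -> 6.154101
  V(3,1) = exp(-r*dt) * [p*4.128104 + (1-p)*0.810000] = 2.277179; exercise = 2.357465; V(3,1) = max -> 2.357465
  V(3,2) = exp(-r*dt) * [p*0.810000 + (1-p)*0.000000] = 0.358753; exercise = 0.000000; V(3,2) = max -> 0.358753
  V(3,3) = exp(-r*dt) * [p*0.000000 + (1-p)*0.000000] = 0.000000; exercise = 0.000000; V(3,3) = max -> 0.000000
  V(2,0) = exp(-r*dt) * [p*6.154101 + (1-p)*2.357465] = 4.031954; exercise = 4.128104; V(2,0) = max -> 4.128104
  V(2,1) = exp(-r*dt) * [p*2.357465 + (1-p)*0.358753] = 1.242919; exercise = 0.810000; V(2,1) = max -> 1.242919
  V(2,2) = exp(-r*dt) * [p*0.358753 + (1-p)*0.000000] = 0.158894; exercise = 0.000000; V(2,2) = max -> 0.158894
  V(1,0) = exp(-r*dt) * [p*4.128104 + (1-p)*1.242919] = 2.517059; exercise = 2.357465; V(1,0) = max -> 2.517059
  V(1,1) = exp(-r*dt) * [p*1.242919 + (1-p)*0.158894] = 0.638538; exercise = 0.000000; V(1,1) = max -> 0.638538
  V(0,0) = exp(-r*dt) * [p*2.517059 + (1-p)*0.638538] = 1.468632; exercise = 0.810000; V(0,0) = max -> 1.468632


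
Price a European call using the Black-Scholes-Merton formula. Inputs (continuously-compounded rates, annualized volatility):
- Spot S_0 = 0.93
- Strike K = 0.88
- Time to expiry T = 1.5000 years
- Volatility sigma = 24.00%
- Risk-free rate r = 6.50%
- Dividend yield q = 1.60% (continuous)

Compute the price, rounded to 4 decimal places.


Answer: Price = 0.1639

Derivation:
d1 = (ln(S/K) + (r - q + 0.5*sigma^2) * T) / (sigma * sqrt(T)) = 0.58502891
d2 = d1 - sigma * sqrt(T) = 0.29109014
exp(-rT) = 0.90710234; exp(-qT) = 0.97628571
C = S_0 * exp(-qT) * N(d1) - K * exp(-rT) * N(d2)
N(d1) = 0.72073586; N(d2) = 0.61450881
C = 0.9300 * 0.97628571 * 0.72073586 - 0.8800 * 0.90710234 * 0.61450881 = 0.1639


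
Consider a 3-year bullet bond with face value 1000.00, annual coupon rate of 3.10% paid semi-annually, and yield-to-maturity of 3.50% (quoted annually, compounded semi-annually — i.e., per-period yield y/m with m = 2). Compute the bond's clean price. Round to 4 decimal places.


Coupon per period c = face * coupon_rate / m = 15.500000
Periods per year m = 2; per-period yield y/m = 0.017500
Number of cashflows N = 6
Cashflows (t years, CF_t, discount factor 1/(1+y/m)^(m*t), PV):
  t = 0.5000: CF_t = 15.500000, DF = 0.982801, PV = 15.233415
  t = 1.0000: CF_t = 15.500000, DF = 0.965898, PV = 14.971415
  t = 1.5000: CF_t = 15.500000, DF = 0.949285, PV = 14.713922
  t = 2.0000: CF_t = 15.500000, DF = 0.932959, PV = 14.460857
  t = 2.5000: CF_t = 15.500000, DF = 0.916913, PV = 14.212144
  t = 3.0000: CF_t = 1015.500000, DF = 0.901143, PV = 915.110251
Price P = sum_t PV_t = 988.702005

Answer: Price = 988.7020


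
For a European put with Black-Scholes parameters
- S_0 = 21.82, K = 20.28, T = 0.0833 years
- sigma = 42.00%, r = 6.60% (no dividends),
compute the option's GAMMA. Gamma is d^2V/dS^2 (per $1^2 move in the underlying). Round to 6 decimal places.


d1 = 0.7097603917; d2 = 0.5885410863
phi(d1) = 0.3101130285; exp(-qT) = 1.0000000000; exp(-rT) = 0.9945172852
Gamma = exp(-qT) * phi(d1) / (S * sigma * sqrt(T)) = 1.0000000000 * 0.3101130285 / (21.8200 * 0.4200 * 0.2886173938) = 0.117245

Answer: Gamma = 0.117245


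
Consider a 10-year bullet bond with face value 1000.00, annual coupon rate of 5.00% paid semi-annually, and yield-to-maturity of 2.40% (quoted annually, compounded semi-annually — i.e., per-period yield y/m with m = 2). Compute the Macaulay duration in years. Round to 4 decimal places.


Coupon per period c = face * coupon_rate / m = 25.000000
Periods per year m = 2; per-period yield y/m = 0.012000
Number of cashflows N = 20
Cashflows (t years, CF_t, discount factor 1/(1+y/m)^(m*t), PV):
  t = 0.5000: CF_t = 25.000000, DF = 0.988142, PV = 24.703557
  t = 1.0000: CF_t = 25.000000, DF = 0.976425, PV = 24.410630
  t = 1.5000: CF_t = 25.000000, DF = 0.964847, PV = 24.121176
  t = 2.0000: CF_t = 25.000000, DF = 0.953406, PV = 23.835154
  t = 2.5000: CF_t = 25.000000, DF = 0.942101, PV = 23.552524
  t = 3.0000: CF_t = 25.000000, DF = 0.930930, PV = 23.273245
  t = 3.5000: CF_t = 25.000000, DF = 0.919891, PV = 22.997277
  t = 4.0000: CF_t = 25.000000, DF = 0.908983, PV = 22.724582
  t = 4.5000: CF_t = 25.000000, DF = 0.898205, PV = 22.455121
  t = 5.0000: CF_t = 25.000000, DF = 0.887554, PV = 22.188855
  t = 5.5000: CF_t = 25.000000, DF = 0.877030, PV = 21.925746
  t = 6.0000: CF_t = 25.000000, DF = 0.866630, PV = 21.665757
  t = 6.5000: CF_t = 25.000000, DF = 0.856354, PV = 21.408850
  t = 7.0000: CF_t = 25.000000, DF = 0.846200, PV = 21.154990
  t = 7.5000: CF_t = 25.000000, DF = 0.836166, PV = 20.904141
  t = 8.0000: CF_t = 25.000000, DF = 0.826251, PV = 20.656266
  t = 8.5000: CF_t = 25.000000, DF = 0.816453, PV = 20.411330
  t = 9.0000: CF_t = 25.000000, DF = 0.806772, PV = 20.169298
  t = 9.5000: CF_t = 25.000000, DF = 0.797205, PV = 19.930136
  t = 10.0000: CF_t = 1025.000000, DF = 0.787752, PV = 807.446238
Price P = sum_t PV_t = 1229.934871
Macaulay numerator sum_t t * PV_t:
  t * PV_t at t = 0.5000: 12.351779
  t * PV_t at t = 1.0000: 24.410630
  t * PV_t at t = 1.5000: 36.181763
  t * PV_t at t = 2.0000: 47.670308
  t * PV_t at t = 2.5000: 58.881309
  t * PV_t at t = 3.0000: 69.819734
  t * PV_t at t = 3.5000: 80.490470
  t * PV_t at t = 4.0000: 90.898329
  t * PV_t at t = 4.5000: 101.048044
  t * PV_t at t = 5.0000: 110.944273
  t * PV_t at t = 5.5000: 120.591601
  t * PV_t at t = 6.0000: 129.994539
  t * PV_t at t = 6.5000: 139.157527
  t * PV_t at t = 7.0000: 148.084933
  t * PV_t at t = 7.5000: 156.781056
  t * PV_t at t = 8.0000: 165.250125
  t * PV_t at t = 8.5000: 173.496302
  t * PV_t at t = 9.0000: 181.523682
  t * PV_t at t = 9.5000: 189.336296
  t * PV_t at t = 10.0000: 8074.462378
Macaulay duration D = (sum_t t * PV_t) / P = 10111.375077 / 1229.934871 = 8.221065

Answer: Macaulay duration = 8.2211 years


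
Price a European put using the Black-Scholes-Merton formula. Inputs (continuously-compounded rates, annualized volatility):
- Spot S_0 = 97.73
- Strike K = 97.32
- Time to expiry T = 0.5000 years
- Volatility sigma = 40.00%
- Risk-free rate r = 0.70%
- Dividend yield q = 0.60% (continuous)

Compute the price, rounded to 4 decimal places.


Answer: Price = 10.7052

Derivation:
d1 = (ln(S/K) + (r - q + 0.5*sigma^2) * T) / (sigma * sqrt(T)) = 0.15805271
d2 = d1 - sigma * sqrt(T) = -0.12479001
exp(-rT) = 0.99650612; exp(-qT) = 0.99700450
P = K * exp(-rT) * N(-d2) - S_0 * exp(-qT) * N(-d1)
N(-d1) = 0.43720763; N(-d2) = 0.54965510
P = 97.3200 * 0.99650612 * 0.54965510 - 97.7300 * 0.99700450 * 0.43720763 = 10.7052


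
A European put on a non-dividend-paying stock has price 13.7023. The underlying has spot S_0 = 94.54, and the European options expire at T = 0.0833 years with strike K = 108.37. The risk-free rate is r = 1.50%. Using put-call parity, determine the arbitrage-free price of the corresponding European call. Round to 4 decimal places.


Put-call parity: C - P = S_0 * exp(-qT) - K * exp(-rT).
S_0 * exp(-qT) = 94.5400 * 1.00000000 = 94.54000000
K * exp(-rT) = 108.3700 * 0.99875128 = 108.23467625
C = P + S*exp(-qT) - K*exp(-rT)
C = 13.7023 + 94.54000000 - 108.23467625 = 0.0076

Answer: Call price = 0.0076


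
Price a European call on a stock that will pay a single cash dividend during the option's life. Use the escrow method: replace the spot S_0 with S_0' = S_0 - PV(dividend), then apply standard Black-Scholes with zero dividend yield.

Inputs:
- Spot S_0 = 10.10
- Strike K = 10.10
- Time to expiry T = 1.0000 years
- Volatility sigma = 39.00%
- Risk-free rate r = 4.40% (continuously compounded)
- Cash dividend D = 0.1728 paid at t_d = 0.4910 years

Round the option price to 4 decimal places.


PV(D) = D * exp(-r * t_d) = 0.1728 * 0.97862769 = 0.16910687
S_0' = S_0 - PV(D) = 10.1000 - 0.16910687 = 9.93089313
d1 = (ln(S_0'/K) + (r + sigma^2/2)*T) / (sigma*sqrt(T)) = 0.26452562
d2 = d1 - sigma*sqrt(T) = -0.12547438
exp(-rT) = 0.95695396
N(d1) = 0.60431254; N(d2) = 0.45007400
C = S_0' * N(d1) - K * exp(-rT) * N(d2) = 9.93089313 * 0.60431254 - 10.1000 * 0.95695396 * 0.45007400 = 1.6513

Answer: Price = 1.6513


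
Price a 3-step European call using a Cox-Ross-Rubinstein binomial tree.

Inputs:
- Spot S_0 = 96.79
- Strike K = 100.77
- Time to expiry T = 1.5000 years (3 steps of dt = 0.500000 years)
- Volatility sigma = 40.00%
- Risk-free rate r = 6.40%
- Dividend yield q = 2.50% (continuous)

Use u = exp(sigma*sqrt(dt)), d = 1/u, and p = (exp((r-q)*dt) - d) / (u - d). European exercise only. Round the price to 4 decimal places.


dt = T/N = 0.500000
u = exp(sigma*sqrt(dt)) = 1.326896; d = 1/u = 0.753638
p = (exp((r-q)*dt) - d) / (u - d) = 0.464107
Discount per step: exp(-r*dt) = 0.968507
Stock lattice S(k, i) with i counting down-moves:
  k=0: S(0,0) = 96.7900
  k=1: S(1,0) = 128.4303; S(1,1) = 72.9447
  k=2: S(2,0) = 170.4137; S(2,1) = 96.7900; S(2,2) = 54.9739
  k=3: S(3,0) = 226.1214; S(3,1) = 128.4303; S(3,2) = 72.9447; S(3,3) = 41.4304
Terminal payoffs V(N, i) = max(S_T - K, 0):
  V(3,0) = 125.351354; V(3,1) = 27.660307; V(3,2) = 0.000000; V(3,3) = 0.000000
Backward induction: V(k, i) = exp(-r*dt) * [p * V(k+1, i) + (1-p) * V(k+1, i+1)].
  V(2,0) = exp(-r*dt) * [p*125.351354 + (1-p)*27.660307] = 70.700395
  V(2,1) = exp(-r*dt) * [p*27.660307 + (1-p)*0.000000] = 12.433047
  V(2,2) = exp(-r*dt) * [p*0.000000 + (1-p)*0.000000] = 0.000000
  V(1,0) = exp(-r*dt) * [p*70.700395 + (1-p)*12.433047] = 38.232113
  V(1,1) = exp(-r*dt) * [p*12.433047 + (1-p)*0.000000] = 5.588538
  V(0,0) = exp(-r*dt) * [p*38.232113 + (1-p)*5.588538] = 20.085515

Answer: Price = V(0,0) = 20.0855


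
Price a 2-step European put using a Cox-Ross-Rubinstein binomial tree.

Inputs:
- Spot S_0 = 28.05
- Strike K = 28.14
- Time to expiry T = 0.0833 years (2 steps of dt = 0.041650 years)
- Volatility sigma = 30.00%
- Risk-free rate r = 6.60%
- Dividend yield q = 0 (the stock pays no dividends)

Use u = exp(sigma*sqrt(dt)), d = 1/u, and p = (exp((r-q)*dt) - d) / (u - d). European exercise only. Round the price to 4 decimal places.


Answer: Price = V(0,0) = 0.8474

Derivation:
dt = T/N = 0.041650
u = exp(sigma*sqrt(dt)) = 1.063138; d = 1/u = 0.940612
p = (exp((r-q)*dt) - d) / (u - d) = 0.507165
Discount per step: exp(-r*dt) = 0.997255
Stock lattice S(k, i) with i counting down-moves:
  k=0: S(0,0) = 28.0500
  k=1: S(1,0) = 29.8210; S(1,1) = 26.3842
  k=2: S(2,0) = 31.7039; S(2,1) = 28.0500; S(2,2) = 24.8172
Terminal payoffs V(N, i) = max(K - S_T, 0):
  V(2,0) = 0.000000; V(2,1) = 0.090000; V(2,2) = 3.322758
Backward induction: V(k, i) = exp(-r*dt) * [p * V(k+1, i) + (1-p) * V(k+1, i+1)].
  V(1,0) = exp(-r*dt) * [p*0.000000 + (1-p)*0.090000] = 0.044233
  V(1,1) = exp(-r*dt) * [p*0.090000 + (1-p)*3.322758] = 1.678597
  V(0,0) = exp(-r*dt) * [p*0.044233 + (1-p)*1.678597] = 0.847373
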